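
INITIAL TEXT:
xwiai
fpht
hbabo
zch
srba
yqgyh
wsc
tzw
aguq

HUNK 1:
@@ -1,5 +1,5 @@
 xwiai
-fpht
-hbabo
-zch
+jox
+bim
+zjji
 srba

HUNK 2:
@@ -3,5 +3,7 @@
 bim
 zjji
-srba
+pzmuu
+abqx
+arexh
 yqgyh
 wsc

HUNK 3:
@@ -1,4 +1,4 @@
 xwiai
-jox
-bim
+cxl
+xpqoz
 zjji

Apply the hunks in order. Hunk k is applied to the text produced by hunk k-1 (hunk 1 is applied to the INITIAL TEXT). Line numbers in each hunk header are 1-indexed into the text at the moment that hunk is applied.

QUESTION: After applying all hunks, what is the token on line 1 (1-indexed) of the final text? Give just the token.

Hunk 1: at line 1 remove [fpht,hbabo,zch] add [jox,bim,zjji] -> 9 lines: xwiai jox bim zjji srba yqgyh wsc tzw aguq
Hunk 2: at line 3 remove [srba] add [pzmuu,abqx,arexh] -> 11 lines: xwiai jox bim zjji pzmuu abqx arexh yqgyh wsc tzw aguq
Hunk 3: at line 1 remove [jox,bim] add [cxl,xpqoz] -> 11 lines: xwiai cxl xpqoz zjji pzmuu abqx arexh yqgyh wsc tzw aguq
Final line 1: xwiai

Answer: xwiai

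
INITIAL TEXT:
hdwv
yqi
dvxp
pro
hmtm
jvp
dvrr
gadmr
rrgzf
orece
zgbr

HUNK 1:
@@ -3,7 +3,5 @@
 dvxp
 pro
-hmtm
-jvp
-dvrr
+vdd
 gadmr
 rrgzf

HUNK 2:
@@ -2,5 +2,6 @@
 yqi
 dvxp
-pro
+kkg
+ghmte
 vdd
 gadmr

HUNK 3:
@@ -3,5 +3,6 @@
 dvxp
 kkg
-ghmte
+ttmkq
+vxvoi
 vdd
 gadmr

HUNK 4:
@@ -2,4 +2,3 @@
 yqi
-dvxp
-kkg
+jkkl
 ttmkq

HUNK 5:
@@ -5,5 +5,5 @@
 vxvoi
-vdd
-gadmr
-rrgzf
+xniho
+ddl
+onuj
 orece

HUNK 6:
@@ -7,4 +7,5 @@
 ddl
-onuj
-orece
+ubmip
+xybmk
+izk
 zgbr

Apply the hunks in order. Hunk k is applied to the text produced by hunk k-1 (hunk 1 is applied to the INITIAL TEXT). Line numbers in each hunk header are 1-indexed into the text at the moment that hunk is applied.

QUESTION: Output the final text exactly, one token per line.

Hunk 1: at line 3 remove [hmtm,jvp,dvrr] add [vdd] -> 9 lines: hdwv yqi dvxp pro vdd gadmr rrgzf orece zgbr
Hunk 2: at line 2 remove [pro] add [kkg,ghmte] -> 10 lines: hdwv yqi dvxp kkg ghmte vdd gadmr rrgzf orece zgbr
Hunk 3: at line 3 remove [ghmte] add [ttmkq,vxvoi] -> 11 lines: hdwv yqi dvxp kkg ttmkq vxvoi vdd gadmr rrgzf orece zgbr
Hunk 4: at line 2 remove [dvxp,kkg] add [jkkl] -> 10 lines: hdwv yqi jkkl ttmkq vxvoi vdd gadmr rrgzf orece zgbr
Hunk 5: at line 5 remove [vdd,gadmr,rrgzf] add [xniho,ddl,onuj] -> 10 lines: hdwv yqi jkkl ttmkq vxvoi xniho ddl onuj orece zgbr
Hunk 6: at line 7 remove [onuj,orece] add [ubmip,xybmk,izk] -> 11 lines: hdwv yqi jkkl ttmkq vxvoi xniho ddl ubmip xybmk izk zgbr

Answer: hdwv
yqi
jkkl
ttmkq
vxvoi
xniho
ddl
ubmip
xybmk
izk
zgbr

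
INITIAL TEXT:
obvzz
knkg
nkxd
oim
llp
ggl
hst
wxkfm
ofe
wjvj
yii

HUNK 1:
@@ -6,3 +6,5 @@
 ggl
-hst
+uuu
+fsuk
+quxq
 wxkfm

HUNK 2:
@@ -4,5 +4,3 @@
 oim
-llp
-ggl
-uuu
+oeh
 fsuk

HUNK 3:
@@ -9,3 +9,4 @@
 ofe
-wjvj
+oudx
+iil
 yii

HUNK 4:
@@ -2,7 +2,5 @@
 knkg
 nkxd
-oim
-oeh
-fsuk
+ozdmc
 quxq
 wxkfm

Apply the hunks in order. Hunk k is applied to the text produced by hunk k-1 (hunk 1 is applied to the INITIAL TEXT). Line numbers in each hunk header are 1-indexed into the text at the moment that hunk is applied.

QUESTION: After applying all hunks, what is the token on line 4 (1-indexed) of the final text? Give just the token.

Hunk 1: at line 6 remove [hst] add [uuu,fsuk,quxq] -> 13 lines: obvzz knkg nkxd oim llp ggl uuu fsuk quxq wxkfm ofe wjvj yii
Hunk 2: at line 4 remove [llp,ggl,uuu] add [oeh] -> 11 lines: obvzz knkg nkxd oim oeh fsuk quxq wxkfm ofe wjvj yii
Hunk 3: at line 9 remove [wjvj] add [oudx,iil] -> 12 lines: obvzz knkg nkxd oim oeh fsuk quxq wxkfm ofe oudx iil yii
Hunk 4: at line 2 remove [oim,oeh,fsuk] add [ozdmc] -> 10 lines: obvzz knkg nkxd ozdmc quxq wxkfm ofe oudx iil yii
Final line 4: ozdmc

Answer: ozdmc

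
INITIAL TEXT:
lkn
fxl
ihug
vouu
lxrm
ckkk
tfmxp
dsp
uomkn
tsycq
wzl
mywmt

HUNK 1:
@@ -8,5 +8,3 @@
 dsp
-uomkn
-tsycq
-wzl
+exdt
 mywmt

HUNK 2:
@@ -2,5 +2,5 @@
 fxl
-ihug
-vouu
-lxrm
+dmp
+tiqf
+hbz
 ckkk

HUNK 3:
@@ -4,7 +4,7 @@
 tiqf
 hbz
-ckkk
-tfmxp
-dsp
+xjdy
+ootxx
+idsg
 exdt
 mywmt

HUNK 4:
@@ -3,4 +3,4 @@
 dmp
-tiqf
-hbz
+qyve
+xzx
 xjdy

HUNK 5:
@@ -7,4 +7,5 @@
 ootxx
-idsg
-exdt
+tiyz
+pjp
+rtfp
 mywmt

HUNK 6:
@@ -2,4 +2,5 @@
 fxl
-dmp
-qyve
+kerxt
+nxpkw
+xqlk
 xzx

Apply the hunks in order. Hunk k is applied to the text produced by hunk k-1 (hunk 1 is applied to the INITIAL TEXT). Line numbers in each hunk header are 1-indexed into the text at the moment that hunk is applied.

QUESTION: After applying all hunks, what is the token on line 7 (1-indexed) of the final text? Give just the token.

Hunk 1: at line 8 remove [uomkn,tsycq,wzl] add [exdt] -> 10 lines: lkn fxl ihug vouu lxrm ckkk tfmxp dsp exdt mywmt
Hunk 2: at line 2 remove [ihug,vouu,lxrm] add [dmp,tiqf,hbz] -> 10 lines: lkn fxl dmp tiqf hbz ckkk tfmxp dsp exdt mywmt
Hunk 3: at line 4 remove [ckkk,tfmxp,dsp] add [xjdy,ootxx,idsg] -> 10 lines: lkn fxl dmp tiqf hbz xjdy ootxx idsg exdt mywmt
Hunk 4: at line 3 remove [tiqf,hbz] add [qyve,xzx] -> 10 lines: lkn fxl dmp qyve xzx xjdy ootxx idsg exdt mywmt
Hunk 5: at line 7 remove [idsg,exdt] add [tiyz,pjp,rtfp] -> 11 lines: lkn fxl dmp qyve xzx xjdy ootxx tiyz pjp rtfp mywmt
Hunk 6: at line 2 remove [dmp,qyve] add [kerxt,nxpkw,xqlk] -> 12 lines: lkn fxl kerxt nxpkw xqlk xzx xjdy ootxx tiyz pjp rtfp mywmt
Final line 7: xjdy

Answer: xjdy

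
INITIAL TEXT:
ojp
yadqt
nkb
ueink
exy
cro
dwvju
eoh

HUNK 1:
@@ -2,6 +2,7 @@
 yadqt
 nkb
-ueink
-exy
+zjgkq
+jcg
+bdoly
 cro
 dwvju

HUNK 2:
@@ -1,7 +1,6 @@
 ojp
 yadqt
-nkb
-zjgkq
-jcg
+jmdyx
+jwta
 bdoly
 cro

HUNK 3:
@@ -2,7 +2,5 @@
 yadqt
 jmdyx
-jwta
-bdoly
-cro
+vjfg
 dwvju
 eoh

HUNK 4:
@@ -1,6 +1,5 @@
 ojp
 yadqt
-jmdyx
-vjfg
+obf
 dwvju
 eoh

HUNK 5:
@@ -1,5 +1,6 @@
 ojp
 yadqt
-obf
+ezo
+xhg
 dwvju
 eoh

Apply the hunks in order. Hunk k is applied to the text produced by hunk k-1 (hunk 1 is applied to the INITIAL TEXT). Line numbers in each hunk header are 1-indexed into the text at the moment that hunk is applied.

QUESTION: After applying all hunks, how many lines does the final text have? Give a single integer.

Answer: 6

Derivation:
Hunk 1: at line 2 remove [ueink,exy] add [zjgkq,jcg,bdoly] -> 9 lines: ojp yadqt nkb zjgkq jcg bdoly cro dwvju eoh
Hunk 2: at line 1 remove [nkb,zjgkq,jcg] add [jmdyx,jwta] -> 8 lines: ojp yadqt jmdyx jwta bdoly cro dwvju eoh
Hunk 3: at line 2 remove [jwta,bdoly,cro] add [vjfg] -> 6 lines: ojp yadqt jmdyx vjfg dwvju eoh
Hunk 4: at line 1 remove [jmdyx,vjfg] add [obf] -> 5 lines: ojp yadqt obf dwvju eoh
Hunk 5: at line 1 remove [obf] add [ezo,xhg] -> 6 lines: ojp yadqt ezo xhg dwvju eoh
Final line count: 6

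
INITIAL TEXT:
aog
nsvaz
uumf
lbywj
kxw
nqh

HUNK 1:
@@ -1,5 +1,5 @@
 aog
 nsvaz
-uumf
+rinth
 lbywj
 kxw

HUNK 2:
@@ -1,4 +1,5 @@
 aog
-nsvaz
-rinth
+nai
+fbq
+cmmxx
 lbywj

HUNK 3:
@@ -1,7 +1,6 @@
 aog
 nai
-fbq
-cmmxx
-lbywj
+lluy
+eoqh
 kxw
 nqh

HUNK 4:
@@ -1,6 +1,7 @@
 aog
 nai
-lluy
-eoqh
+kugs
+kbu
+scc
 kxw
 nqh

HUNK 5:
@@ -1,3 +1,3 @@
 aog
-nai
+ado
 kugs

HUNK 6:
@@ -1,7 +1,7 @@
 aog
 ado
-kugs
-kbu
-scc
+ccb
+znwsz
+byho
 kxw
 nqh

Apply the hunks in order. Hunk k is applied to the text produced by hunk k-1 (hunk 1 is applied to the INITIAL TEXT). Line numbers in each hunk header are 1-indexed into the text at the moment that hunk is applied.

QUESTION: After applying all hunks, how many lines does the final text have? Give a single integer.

Answer: 7

Derivation:
Hunk 1: at line 1 remove [uumf] add [rinth] -> 6 lines: aog nsvaz rinth lbywj kxw nqh
Hunk 2: at line 1 remove [nsvaz,rinth] add [nai,fbq,cmmxx] -> 7 lines: aog nai fbq cmmxx lbywj kxw nqh
Hunk 3: at line 1 remove [fbq,cmmxx,lbywj] add [lluy,eoqh] -> 6 lines: aog nai lluy eoqh kxw nqh
Hunk 4: at line 1 remove [lluy,eoqh] add [kugs,kbu,scc] -> 7 lines: aog nai kugs kbu scc kxw nqh
Hunk 5: at line 1 remove [nai] add [ado] -> 7 lines: aog ado kugs kbu scc kxw nqh
Hunk 6: at line 1 remove [kugs,kbu,scc] add [ccb,znwsz,byho] -> 7 lines: aog ado ccb znwsz byho kxw nqh
Final line count: 7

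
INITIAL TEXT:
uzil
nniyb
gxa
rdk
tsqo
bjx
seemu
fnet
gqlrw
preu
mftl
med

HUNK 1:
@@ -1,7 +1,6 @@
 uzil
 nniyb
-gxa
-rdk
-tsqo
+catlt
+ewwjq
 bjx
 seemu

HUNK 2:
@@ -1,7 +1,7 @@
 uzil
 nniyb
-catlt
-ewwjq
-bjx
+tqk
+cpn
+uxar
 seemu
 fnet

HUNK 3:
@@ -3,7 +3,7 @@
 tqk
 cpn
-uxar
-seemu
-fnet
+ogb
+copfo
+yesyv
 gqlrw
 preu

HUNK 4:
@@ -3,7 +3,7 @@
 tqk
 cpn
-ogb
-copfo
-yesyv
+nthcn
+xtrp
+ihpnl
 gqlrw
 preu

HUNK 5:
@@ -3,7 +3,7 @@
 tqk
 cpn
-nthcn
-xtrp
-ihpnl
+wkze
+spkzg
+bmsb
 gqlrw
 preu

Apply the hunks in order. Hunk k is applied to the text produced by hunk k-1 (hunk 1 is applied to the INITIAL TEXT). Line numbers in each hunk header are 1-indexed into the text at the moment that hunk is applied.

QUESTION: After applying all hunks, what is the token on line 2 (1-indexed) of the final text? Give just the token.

Hunk 1: at line 1 remove [gxa,rdk,tsqo] add [catlt,ewwjq] -> 11 lines: uzil nniyb catlt ewwjq bjx seemu fnet gqlrw preu mftl med
Hunk 2: at line 1 remove [catlt,ewwjq,bjx] add [tqk,cpn,uxar] -> 11 lines: uzil nniyb tqk cpn uxar seemu fnet gqlrw preu mftl med
Hunk 3: at line 3 remove [uxar,seemu,fnet] add [ogb,copfo,yesyv] -> 11 lines: uzil nniyb tqk cpn ogb copfo yesyv gqlrw preu mftl med
Hunk 4: at line 3 remove [ogb,copfo,yesyv] add [nthcn,xtrp,ihpnl] -> 11 lines: uzil nniyb tqk cpn nthcn xtrp ihpnl gqlrw preu mftl med
Hunk 5: at line 3 remove [nthcn,xtrp,ihpnl] add [wkze,spkzg,bmsb] -> 11 lines: uzil nniyb tqk cpn wkze spkzg bmsb gqlrw preu mftl med
Final line 2: nniyb

Answer: nniyb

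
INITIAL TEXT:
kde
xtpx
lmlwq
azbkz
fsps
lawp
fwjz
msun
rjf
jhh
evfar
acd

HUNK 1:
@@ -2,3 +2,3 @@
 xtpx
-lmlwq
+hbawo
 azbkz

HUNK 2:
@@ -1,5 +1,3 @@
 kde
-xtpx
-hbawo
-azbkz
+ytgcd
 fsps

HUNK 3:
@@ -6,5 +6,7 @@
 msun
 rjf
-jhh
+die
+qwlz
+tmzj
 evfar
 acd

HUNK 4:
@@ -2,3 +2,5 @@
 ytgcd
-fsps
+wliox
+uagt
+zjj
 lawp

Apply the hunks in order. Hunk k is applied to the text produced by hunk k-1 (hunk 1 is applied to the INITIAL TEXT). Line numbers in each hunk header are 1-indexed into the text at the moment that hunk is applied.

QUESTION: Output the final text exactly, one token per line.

Answer: kde
ytgcd
wliox
uagt
zjj
lawp
fwjz
msun
rjf
die
qwlz
tmzj
evfar
acd

Derivation:
Hunk 1: at line 2 remove [lmlwq] add [hbawo] -> 12 lines: kde xtpx hbawo azbkz fsps lawp fwjz msun rjf jhh evfar acd
Hunk 2: at line 1 remove [xtpx,hbawo,azbkz] add [ytgcd] -> 10 lines: kde ytgcd fsps lawp fwjz msun rjf jhh evfar acd
Hunk 3: at line 6 remove [jhh] add [die,qwlz,tmzj] -> 12 lines: kde ytgcd fsps lawp fwjz msun rjf die qwlz tmzj evfar acd
Hunk 4: at line 2 remove [fsps] add [wliox,uagt,zjj] -> 14 lines: kde ytgcd wliox uagt zjj lawp fwjz msun rjf die qwlz tmzj evfar acd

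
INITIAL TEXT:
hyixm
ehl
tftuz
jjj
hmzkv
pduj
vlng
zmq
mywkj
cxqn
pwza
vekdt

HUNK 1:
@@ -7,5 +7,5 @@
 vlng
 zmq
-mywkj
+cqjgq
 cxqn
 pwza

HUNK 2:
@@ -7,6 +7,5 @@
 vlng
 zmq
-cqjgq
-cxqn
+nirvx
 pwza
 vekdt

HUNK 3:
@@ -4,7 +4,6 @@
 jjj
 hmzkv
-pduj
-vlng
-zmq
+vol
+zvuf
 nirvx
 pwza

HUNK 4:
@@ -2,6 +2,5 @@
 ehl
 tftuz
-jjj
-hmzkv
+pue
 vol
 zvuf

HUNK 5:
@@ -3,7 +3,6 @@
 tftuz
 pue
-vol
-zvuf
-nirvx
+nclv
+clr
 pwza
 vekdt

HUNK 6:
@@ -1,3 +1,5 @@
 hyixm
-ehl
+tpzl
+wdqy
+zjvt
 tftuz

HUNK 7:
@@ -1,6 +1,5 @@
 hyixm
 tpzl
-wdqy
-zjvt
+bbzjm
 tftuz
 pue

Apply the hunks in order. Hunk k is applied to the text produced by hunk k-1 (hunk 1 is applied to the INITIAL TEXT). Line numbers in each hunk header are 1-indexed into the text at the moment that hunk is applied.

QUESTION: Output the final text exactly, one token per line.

Answer: hyixm
tpzl
bbzjm
tftuz
pue
nclv
clr
pwza
vekdt

Derivation:
Hunk 1: at line 7 remove [mywkj] add [cqjgq] -> 12 lines: hyixm ehl tftuz jjj hmzkv pduj vlng zmq cqjgq cxqn pwza vekdt
Hunk 2: at line 7 remove [cqjgq,cxqn] add [nirvx] -> 11 lines: hyixm ehl tftuz jjj hmzkv pduj vlng zmq nirvx pwza vekdt
Hunk 3: at line 4 remove [pduj,vlng,zmq] add [vol,zvuf] -> 10 lines: hyixm ehl tftuz jjj hmzkv vol zvuf nirvx pwza vekdt
Hunk 4: at line 2 remove [jjj,hmzkv] add [pue] -> 9 lines: hyixm ehl tftuz pue vol zvuf nirvx pwza vekdt
Hunk 5: at line 3 remove [vol,zvuf,nirvx] add [nclv,clr] -> 8 lines: hyixm ehl tftuz pue nclv clr pwza vekdt
Hunk 6: at line 1 remove [ehl] add [tpzl,wdqy,zjvt] -> 10 lines: hyixm tpzl wdqy zjvt tftuz pue nclv clr pwza vekdt
Hunk 7: at line 1 remove [wdqy,zjvt] add [bbzjm] -> 9 lines: hyixm tpzl bbzjm tftuz pue nclv clr pwza vekdt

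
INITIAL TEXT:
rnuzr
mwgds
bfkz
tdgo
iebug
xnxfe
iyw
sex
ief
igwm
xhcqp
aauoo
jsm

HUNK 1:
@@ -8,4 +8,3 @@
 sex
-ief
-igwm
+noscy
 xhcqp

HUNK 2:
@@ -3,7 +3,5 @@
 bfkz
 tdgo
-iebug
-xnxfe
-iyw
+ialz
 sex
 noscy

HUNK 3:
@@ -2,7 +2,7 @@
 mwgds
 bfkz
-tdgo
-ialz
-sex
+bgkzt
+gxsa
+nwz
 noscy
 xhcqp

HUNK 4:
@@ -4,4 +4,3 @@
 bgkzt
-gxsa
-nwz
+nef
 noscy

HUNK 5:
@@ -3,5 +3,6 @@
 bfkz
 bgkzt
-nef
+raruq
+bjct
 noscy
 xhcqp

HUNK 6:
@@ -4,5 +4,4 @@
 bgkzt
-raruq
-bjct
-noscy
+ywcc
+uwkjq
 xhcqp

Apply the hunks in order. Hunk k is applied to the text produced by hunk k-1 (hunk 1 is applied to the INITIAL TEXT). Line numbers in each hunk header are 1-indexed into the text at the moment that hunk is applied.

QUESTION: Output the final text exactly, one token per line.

Answer: rnuzr
mwgds
bfkz
bgkzt
ywcc
uwkjq
xhcqp
aauoo
jsm

Derivation:
Hunk 1: at line 8 remove [ief,igwm] add [noscy] -> 12 lines: rnuzr mwgds bfkz tdgo iebug xnxfe iyw sex noscy xhcqp aauoo jsm
Hunk 2: at line 3 remove [iebug,xnxfe,iyw] add [ialz] -> 10 lines: rnuzr mwgds bfkz tdgo ialz sex noscy xhcqp aauoo jsm
Hunk 3: at line 2 remove [tdgo,ialz,sex] add [bgkzt,gxsa,nwz] -> 10 lines: rnuzr mwgds bfkz bgkzt gxsa nwz noscy xhcqp aauoo jsm
Hunk 4: at line 4 remove [gxsa,nwz] add [nef] -> 9 lines: rnuzr mwgds bfkz bgkzt nef noscy xhcqp aauoo jsm
Hunk 5: at line 3 remove [nef] add [raruq,bjct] -> 10 lines: rnuzr mwgds bfkz bgkzt raruq bjct noscy xhcqp aauoo jsm
Hunk 6: at line 4 remove [raruq,bjct,noscy] add [ywcc,uwkjq] -> 9 lines: rnuzr mwgds bfkz bgkzt ywcc uwkjq xhcqp aauoo jsm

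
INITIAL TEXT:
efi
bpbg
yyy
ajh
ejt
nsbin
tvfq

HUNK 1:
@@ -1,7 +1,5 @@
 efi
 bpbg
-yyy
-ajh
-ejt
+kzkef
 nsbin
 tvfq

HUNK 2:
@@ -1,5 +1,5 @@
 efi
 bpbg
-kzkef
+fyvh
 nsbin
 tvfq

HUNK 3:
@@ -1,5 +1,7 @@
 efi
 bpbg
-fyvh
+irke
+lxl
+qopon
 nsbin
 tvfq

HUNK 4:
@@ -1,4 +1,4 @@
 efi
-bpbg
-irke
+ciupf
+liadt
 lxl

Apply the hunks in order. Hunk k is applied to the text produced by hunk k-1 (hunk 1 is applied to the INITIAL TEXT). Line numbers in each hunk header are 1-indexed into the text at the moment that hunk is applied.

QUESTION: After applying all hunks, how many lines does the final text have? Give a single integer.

Answer: 7

Derivation:
Hunk 1: at line 1 remove [yyy,ajh,ejt] add [kzkef] -> 5 lines: efi bpbg kzkef nsbin tvfq
Hunk 2: at line 1 remove [kzkef] add [fyvh] -> 5 lines: efi bpbg fyvh nsbin tvfq
Hunk 3: at line 1 remove [fyvh] add [irke,lxl,qopon] -> 7 lines: efi bpbg irke lxl qopon nsbin tvfq
Hunk 4: at line 1 remove [bpbg,irke] add [ciupf,liadt] -> 7 lines: efi ciupf liadt lxl qopon nsbin tvfq
Final line count: 7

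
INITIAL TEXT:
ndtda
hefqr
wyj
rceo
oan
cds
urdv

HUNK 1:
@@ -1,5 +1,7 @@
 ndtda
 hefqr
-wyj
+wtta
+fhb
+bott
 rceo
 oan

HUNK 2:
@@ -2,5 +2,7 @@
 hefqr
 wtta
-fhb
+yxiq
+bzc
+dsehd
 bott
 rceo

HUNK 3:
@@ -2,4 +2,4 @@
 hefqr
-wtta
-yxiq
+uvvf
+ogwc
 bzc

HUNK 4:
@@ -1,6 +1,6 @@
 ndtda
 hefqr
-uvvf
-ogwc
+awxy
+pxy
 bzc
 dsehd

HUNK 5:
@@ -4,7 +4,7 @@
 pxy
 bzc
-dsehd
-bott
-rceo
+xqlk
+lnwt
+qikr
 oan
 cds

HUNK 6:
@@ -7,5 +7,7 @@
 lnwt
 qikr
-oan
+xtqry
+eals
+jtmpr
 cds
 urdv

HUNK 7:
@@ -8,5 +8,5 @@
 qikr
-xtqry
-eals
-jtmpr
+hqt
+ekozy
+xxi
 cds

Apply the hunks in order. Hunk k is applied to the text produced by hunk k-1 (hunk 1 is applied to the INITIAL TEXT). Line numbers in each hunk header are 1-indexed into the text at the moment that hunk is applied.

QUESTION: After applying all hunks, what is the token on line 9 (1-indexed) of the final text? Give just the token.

Hunk 1: at line 1 remove [wyj] add [wtta,fhb,bott] -> 9 lines: ndtda hefqr wtta fhb bott rceo oan cds urdv
Hunk 2: at line 2 remove [fhb] add [yxiq,bzc,dsehd] -> 11 lines: ndtda hefqr wtta yxiq bzc dsehd bott rceo oan cds urdv
Hunk 3: at line 2 remove [wtta,yxiq] add [uvvf,ogwc] -> 11 lines: ndtda hefqr uvvf ogwc bzc dsehd bott rceo oan cds urdv
Hunk 4: at line 1 remove [uvvf,ogwc] add [awxy,pxy] -> 11 lines: ndtda hefqr awxy pxy bzc dsehd bott rceo oan cds urdv
Hunk 5: at line 4 remove [dsehd,bott,rceo] add [xqlk,lnwt,qikr] -> 11 lines: ndtda hefqr awxy pxy bzc xqlk lnwt qikr oan cds urdv
Hunk 6: at line 7 remove [oan] add [xtqry,eals,jtmpr] -> 13 lines: ndtda hefqr awxy pxy bzc xqlk lnwt qikr xtqry eals jtmpr cds urdv
Hunk 7: at line 8 remove [xtqry,eals,jtmpr] add [hqt,ekozy,xxi] -> 13 lines: ndtda hefqr awxy pxy bzc xqlk lnwt qikr hqt ekozy xxi cds urdv
Final line 9: hqt

Answer: hqt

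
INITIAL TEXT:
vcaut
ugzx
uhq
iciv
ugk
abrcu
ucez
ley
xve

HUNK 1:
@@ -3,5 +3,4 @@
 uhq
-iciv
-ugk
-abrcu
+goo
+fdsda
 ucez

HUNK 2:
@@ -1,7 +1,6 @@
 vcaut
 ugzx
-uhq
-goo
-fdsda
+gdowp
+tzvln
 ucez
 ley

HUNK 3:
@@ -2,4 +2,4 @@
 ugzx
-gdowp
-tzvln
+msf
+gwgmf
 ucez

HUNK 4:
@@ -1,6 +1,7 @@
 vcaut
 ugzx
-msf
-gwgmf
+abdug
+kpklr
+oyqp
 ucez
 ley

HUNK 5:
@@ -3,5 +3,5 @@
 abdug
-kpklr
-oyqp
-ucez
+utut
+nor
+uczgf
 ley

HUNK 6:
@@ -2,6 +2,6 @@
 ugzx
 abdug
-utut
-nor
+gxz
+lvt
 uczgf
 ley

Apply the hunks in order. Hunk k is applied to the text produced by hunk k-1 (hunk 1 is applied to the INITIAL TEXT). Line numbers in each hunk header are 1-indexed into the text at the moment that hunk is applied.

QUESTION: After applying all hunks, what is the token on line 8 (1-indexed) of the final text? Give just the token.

Hunk 1: at line 3 remove [iciv,ugk,abrcu] add [goo,fdsda] -> 8 lines: vcaut ugzx uhq goo fdsda ucez ley xve
Hunk 2: at line 1 remove [uhq,goo,fdsda] add [gdowp,tzvln] -> 7 lines: vcaut ugzx gdowp tzvln ucez ley xve
Hunk 3: at line 2 remove [gdowp,tzvln] add [msf,gwgmf] -> 7 lines: vcaut ugzx msf gwgmf ucez ley xve
Hunk 4: at line 1 remove [msf,gwgmf] add [abdug,kpklr,oyqp] -> 8 lines: vcaut ugzx abdug kpklr oyqp ucez ley xve
Hunk 5: at line 3 remove [kpklr,oyqp,ucez] add [utut,nor,uczgf] -> 8 lines: vcaut ugzx abdug utut nor uczgf ley xve
Hunk 6: at line 2 remove [utut,nor] add [gxz,lvt] -> 8 lines: vcaut ugzx abdug gxz lvt uczgf ley xve
Final line 8: xve

Answer: xve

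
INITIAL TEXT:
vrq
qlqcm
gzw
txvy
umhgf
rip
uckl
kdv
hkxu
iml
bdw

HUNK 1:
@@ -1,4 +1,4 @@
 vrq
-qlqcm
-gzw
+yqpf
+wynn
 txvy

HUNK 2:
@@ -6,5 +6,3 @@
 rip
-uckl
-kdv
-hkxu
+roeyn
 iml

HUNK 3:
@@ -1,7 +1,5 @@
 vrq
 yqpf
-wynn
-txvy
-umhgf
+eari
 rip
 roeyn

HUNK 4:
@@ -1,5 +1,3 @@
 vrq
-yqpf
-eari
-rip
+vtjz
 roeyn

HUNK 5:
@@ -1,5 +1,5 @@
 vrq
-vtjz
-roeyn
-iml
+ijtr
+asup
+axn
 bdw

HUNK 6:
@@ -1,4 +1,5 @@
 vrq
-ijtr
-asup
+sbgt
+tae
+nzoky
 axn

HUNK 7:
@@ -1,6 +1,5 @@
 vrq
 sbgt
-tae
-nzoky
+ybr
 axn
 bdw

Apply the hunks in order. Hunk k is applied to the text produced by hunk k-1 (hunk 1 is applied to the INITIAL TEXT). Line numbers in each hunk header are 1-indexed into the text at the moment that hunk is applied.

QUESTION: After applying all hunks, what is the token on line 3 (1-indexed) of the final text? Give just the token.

Answer: ybr

Derivation:
Hunk 1: at line 1 remove [qlqcm,gzw] add [yqpf,wynn] -> 11 lines: vrq yqpf wynn txvy umhgf rip uckl kdv hkxu iml bdw
Hunk 2: at line 6 remove [uckl,kdv,hkxu] add [roeyn] -> 9 lines: vrq yqpf wynn txvy umhgf rip roeyn iml bdw
Hunk 3: at line 1 remove [wynn,txvy,umhgf] add [eari] -> 7 lines: vrq yqpf eari rip roeyn iml bdw
Hunk 4: at line 1 remove [yqpf,eari,rip] add [vtjz] -> 5 lines: vrq vtjz roeyn iml bdw
Hunk 5: at line 1 remove [vtjz,roeyn,iml] add [ijtr,asup,axn] -> 5 lines: vrq ijtr asup axn bdw
Hunk 6: at line 1 remove [ijtr,asup] add [sbgt,tae,nzoky] -> 6 lines: vrq sbgt tae nzoky axn bdw
Hunk 7: at line 1 remove [tae,nzoky] add [ybr] -> 5 lines: vrq sbgt ybr axn bdw
Final line 3: ybr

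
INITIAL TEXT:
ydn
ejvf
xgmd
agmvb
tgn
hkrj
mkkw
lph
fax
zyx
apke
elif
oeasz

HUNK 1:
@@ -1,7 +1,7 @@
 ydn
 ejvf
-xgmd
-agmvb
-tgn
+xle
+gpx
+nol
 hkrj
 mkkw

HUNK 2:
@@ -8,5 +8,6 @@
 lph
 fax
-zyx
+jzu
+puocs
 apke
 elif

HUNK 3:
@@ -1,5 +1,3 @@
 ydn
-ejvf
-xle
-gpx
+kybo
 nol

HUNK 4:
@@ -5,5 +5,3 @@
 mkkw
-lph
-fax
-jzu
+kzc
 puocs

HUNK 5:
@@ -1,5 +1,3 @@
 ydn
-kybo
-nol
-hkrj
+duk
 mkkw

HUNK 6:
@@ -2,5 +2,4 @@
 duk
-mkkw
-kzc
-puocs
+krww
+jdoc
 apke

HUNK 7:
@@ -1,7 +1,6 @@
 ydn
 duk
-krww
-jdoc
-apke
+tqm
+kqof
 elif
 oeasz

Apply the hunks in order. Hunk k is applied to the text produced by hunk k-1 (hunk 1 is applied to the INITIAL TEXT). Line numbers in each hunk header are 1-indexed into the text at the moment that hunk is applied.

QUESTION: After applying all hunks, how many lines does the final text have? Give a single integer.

Answer: 6

Derivation:
Hunk 1: at line 1 remove [xgmd,agmvb,tgn] add [xle,gpx,nol] -> 13 lines: ydn ejvf xle gpx nol hkrj mkkw lph fax zyx apke elif oeasz
Hunk 2: at line 8 remove [zyx] add [jzu,puocs] -> 14 lines: ydn ejvf xle gpx nol hkrj mkkw lph fax jzu puocs apke elif oeasz
Hunk 3: at line 1 remove [ejvf,xle,gpx] add [kybo] -> 12 lines: ydn kybo nol hkrj mkkw lph fax jzu puocs apke elif oeasz
Hunk 4: at line 5 remove [lph,fax,jzu] add [kzc] -> 10 lines: ydn kybo nol hkrj mkkw kzc puocs apke elif oeasz
Hunk 5: at line 1 remove [kybo,nol,hkrj] add [duk] -> 8 lines: ydn duk mkkw kzc puocs apke elif oeasz
Hunk 6: at line 2 remove [mkkw,kzc,puocs] add [krww,jdoc] -> 7 lines: ydn duk krww jdoc apke elif oeasz
Hunk 7: at line 1 remove [krww,jdoc,apke] add [tqm,kqof] -> 6 lines: ydn duk tqm kqof elif oeasz
Final line count: 6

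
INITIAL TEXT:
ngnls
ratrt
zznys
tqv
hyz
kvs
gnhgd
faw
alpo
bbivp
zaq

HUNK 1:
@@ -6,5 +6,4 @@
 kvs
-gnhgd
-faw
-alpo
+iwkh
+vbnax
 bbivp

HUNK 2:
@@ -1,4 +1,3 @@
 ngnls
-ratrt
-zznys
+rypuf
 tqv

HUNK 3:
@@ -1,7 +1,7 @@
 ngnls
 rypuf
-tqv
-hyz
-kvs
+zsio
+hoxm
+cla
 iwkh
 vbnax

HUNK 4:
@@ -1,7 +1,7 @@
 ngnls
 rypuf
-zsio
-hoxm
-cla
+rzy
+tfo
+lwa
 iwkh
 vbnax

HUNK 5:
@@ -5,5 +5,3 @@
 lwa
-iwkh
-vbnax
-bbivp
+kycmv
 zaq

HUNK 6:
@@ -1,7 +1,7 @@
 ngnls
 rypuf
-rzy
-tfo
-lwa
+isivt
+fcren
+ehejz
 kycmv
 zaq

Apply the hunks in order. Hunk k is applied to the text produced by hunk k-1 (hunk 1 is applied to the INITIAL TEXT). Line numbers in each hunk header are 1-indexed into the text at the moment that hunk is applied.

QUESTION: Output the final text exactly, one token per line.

Answer: ngnls
rypuf
isivt
fcren
ehejz
kycmv
zaq

Derivation:
Hunk 1: at line 6 remove [gnhgd,faw,alpo] add [iwkh,vbnax] -> 10 lines: ngnls ratrt zznys tqv hyz kvs iwkh vbnax bbivp zaq
Hunk 2: at line 1 remove [ratrt,zznys] add [rypuf] -> 9 lines: ngnls rypuf tqv hyz kvs iwkh vbnax bbivp zaq
Hunk 3: at line 1 remove [tqv,hyz,kvs] add [zsio,hoxm,cla] -> 9 lines: ngnls rypuf zsio hoxm cla iwkh vbnax bbivp zaq
Hunk 4: at line 1 remove [zsio,hoxm,cla] add [rzy,tfo,lwa] -> 9 lines: ngnls rypuf rzy tfo lwa iwkh vbnax bbivp zaq
Hunk 5: at line 5 remove [iwkh,vbnax,bbivp] add [kycmv] -> 7 lines: ngnls rypuf rzy tfo lwa kycmv zaq
Hunk 6: at line 1 remove [rzy,tfo,lwa] add [isivt,fcren,ehejz] -> 7 lines: ngnls rypuf isivt fcren ehejz kycmv zaq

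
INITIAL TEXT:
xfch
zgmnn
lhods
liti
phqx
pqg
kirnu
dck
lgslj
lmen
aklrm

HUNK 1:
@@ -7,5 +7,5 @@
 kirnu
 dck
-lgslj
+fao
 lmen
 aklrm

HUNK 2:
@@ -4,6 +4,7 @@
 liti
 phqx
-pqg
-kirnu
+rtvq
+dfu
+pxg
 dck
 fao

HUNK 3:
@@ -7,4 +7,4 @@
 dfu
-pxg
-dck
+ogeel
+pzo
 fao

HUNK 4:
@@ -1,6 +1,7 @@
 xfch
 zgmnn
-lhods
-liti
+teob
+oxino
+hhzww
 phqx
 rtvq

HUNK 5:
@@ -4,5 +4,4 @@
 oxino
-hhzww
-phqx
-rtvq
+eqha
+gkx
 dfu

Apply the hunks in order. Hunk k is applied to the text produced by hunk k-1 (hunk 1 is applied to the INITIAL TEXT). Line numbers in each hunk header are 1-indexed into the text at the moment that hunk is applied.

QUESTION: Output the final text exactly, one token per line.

Hunk 1: at line 7 remove [lgslj] add [fao] -> 11 lines: xfch zgmnn lhods liti phqx pqg kirnu dck fao lmen aklrm
Hunk 2: at line 4 remove [pqg,kirnu] add [rtvq,dfu,pxg] -> 12 lines: xfch zgmnn lhods liti phqx rtvq dfu pxg dck fao lmen aklrm
Hunk 3: at line 7 remove [pxg,dck] add [ogeel,pzo] -> 12 lines: xfch zgmnn lhods liti phqx rtvq dfu ogeel pzo fao lmen aklrm
Hunk 4: at line 1 remove [lhods,liti] add [teob,oxino,hhzww] -> 13 lines: xfch zgmnn teob oxino hhzww phqx rtvq dfu ogeel pzo fao lmen aklrm
Hunk 5: at line 4 remove [hhzww,phqx,rtvq] add [eqha,gkx] -> 12 lines: xfch zgmnn teob oxino eqha gkx dfu ogeel pzo fao lmen aklrm

Answer: xfch
zgmnn
teob
oxino
eqha
gkx
dfu
ogeel
pzo
fao
lmen
aklrm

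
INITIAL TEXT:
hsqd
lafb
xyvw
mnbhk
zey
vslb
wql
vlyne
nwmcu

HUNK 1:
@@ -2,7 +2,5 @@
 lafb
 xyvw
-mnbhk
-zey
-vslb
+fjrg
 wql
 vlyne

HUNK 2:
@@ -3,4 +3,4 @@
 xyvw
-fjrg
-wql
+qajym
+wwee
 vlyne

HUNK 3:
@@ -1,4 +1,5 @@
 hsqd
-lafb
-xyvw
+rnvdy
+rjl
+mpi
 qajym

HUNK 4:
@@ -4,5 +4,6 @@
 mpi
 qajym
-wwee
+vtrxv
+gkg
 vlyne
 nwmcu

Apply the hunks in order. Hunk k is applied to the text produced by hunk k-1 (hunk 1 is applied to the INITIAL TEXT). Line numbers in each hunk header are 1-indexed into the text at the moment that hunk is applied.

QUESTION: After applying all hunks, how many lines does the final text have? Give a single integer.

Answer: 9

Derivation:
Hunk 1: at line 2 remove [mnbhk,zey,vslb] add [fjrg] -> 7 lines: hsqd lafb xyvw fjrg wql vlyne nwmcu
Hunk 2: at line 3 remove [fjrg,wql] add [qajym,wwee] -> 7 lines: hsqd lafb xyvw qajym wwee vlyne nwmcu
Hunk 3: at line 1 remove [lafb,xyvw] add [rnvdy,rjl,mpi] -> 8 lines: hsqd rnvdy rjl mpi qajym wwee vlyne nwmcu
Hunk 4: at line 4 remove [wwee] add [vtrxv,gkg] -> 9 lines: hsqd rnvdy rjl mpi qajym vtrxv gkg vlyne nwmcu
Final line count: 9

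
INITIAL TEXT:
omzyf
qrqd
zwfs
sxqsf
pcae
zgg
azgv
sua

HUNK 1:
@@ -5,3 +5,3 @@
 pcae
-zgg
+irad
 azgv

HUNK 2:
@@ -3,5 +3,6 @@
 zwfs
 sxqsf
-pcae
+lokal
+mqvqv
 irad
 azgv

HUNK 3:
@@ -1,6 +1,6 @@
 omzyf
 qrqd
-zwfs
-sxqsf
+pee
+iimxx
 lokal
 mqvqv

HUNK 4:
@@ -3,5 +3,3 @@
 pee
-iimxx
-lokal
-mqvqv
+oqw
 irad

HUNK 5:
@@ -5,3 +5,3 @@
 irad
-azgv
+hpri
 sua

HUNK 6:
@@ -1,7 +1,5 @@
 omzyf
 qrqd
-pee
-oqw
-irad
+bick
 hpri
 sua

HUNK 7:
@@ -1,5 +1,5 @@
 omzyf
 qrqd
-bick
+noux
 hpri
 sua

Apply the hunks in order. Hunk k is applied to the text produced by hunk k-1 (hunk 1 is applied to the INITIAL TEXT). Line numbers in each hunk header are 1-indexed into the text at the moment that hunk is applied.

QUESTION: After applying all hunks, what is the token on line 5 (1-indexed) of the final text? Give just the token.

Answer: sua

Derivation:
Hunk 1: at line 5 remove [zgg] add [irad] -> 8 lines: omzyf qrqd zwfs sxqsf pcae irad azgv sua
Hunk 2: at line 3 remove [pcae] add [lokal,mqvqv] -> 9 lines: omzyf qrqd zwfs sxqsf lokal mqvqv irad azgv sua
Hunk 3: at line 1 remove [zwfs,sxqsf] add [pee,iimxx] -> 9 lines: omzyf qrqd pee iimxx lokal mqvqv irad azgv sua
Hunk 4: at line 3 remove [iimxx,lokal,mqvqv] add [oqw] -> 7 lines: omzyf qrqd pee oqw irad azgv sua
Hunk 5: at line 5 remove [azgv] add [hpri] -> 7 lines: omzyf qrqd pee oqw irad hpri sua
Hunk 6: at line 1 remove [pee,oqw,irad] add [bick] -> 5 lines: omzyf qrqd bick hpri sua
Hunk 7: at line 1 remove [bick] add [noux] -> 5 lines: omzyf qrqd noux hpri sua
Final line 5: sua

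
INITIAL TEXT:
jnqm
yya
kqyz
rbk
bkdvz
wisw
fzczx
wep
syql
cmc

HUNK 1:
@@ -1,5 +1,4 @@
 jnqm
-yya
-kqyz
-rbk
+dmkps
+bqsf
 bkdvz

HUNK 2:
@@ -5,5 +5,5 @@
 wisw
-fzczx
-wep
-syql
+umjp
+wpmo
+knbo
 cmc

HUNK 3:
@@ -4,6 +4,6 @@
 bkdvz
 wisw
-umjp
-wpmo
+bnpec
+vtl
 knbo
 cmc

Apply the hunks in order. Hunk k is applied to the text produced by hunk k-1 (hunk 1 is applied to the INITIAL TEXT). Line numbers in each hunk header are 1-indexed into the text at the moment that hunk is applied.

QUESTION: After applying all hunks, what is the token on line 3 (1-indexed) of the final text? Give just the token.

Answer: bqsf

Derivation:
Hunk 1: at line 1 remove [yya,kqyz,rbk] add [dmkps,bqsf] -> 9 lines: jnqm dmkps bqsf bkdvz wisw fzczx wep syql cmc
Hunk 2: at line 5 remove [fzczx,wep,syql] add [umjp,wpmo,knbo] -> 9 lines: jnqm dmkps bqsf bkdvz wisw umjp wpmo knbo cmc
Hunk 3: at line 4 remove [umjp,wpmo] add [bnpec,vtl] -> 9 lines: jnqm dmkps bqsf bkdvz wisw bnpec vtl knbo cmc
Final line 3: bqsf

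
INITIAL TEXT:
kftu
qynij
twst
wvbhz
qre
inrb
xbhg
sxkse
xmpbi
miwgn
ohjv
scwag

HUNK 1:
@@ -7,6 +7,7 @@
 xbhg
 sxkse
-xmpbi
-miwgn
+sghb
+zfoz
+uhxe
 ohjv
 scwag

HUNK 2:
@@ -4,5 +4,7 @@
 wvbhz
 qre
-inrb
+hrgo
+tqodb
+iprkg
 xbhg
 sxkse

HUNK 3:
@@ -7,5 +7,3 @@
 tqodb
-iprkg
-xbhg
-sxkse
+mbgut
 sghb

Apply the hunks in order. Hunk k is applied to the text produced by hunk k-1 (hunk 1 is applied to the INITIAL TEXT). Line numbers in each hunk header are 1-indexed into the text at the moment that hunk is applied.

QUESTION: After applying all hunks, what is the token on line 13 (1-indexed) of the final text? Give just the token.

Hunk 1: at line 7 remove [xmpbi,miwgn] add [sghb,zfoz,uhxe] -> 13 lines: kftu qynij twst wvbhz qre inrb xbhg sxkse sghb zfoz uhxe ohjv scwag
Hunk 2: at line 4 remove [inrb] add [hrgo,tqodb,iprkg] -> 15 lines: kftu qynij twst wvbhz qre hrgo tqodb iprkg xbhg sxkse sghb zfoz uhxe ohjv scwag
Hunk 3: at line 7 remove [iprkg,xbhg,sxkse] add [mbgut] -> 13 lines: kftu qynij twst wvbhz qre hrgo tqodb mbgut sghb zfoz uhxe ohjv scwag
Final line 13: scwag

Answer: scwag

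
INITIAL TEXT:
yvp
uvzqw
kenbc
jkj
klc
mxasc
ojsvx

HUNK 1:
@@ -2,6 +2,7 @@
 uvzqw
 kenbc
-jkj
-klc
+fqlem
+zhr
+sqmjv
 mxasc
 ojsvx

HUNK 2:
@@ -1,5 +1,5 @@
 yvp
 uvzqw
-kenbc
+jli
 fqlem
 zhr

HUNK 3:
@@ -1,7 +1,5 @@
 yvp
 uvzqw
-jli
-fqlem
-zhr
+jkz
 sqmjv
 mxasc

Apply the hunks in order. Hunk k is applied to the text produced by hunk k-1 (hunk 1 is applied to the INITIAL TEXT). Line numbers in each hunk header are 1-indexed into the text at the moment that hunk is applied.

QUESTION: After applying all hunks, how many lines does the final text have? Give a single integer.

Hunk 1: at line 2 remove [jkj,klc] add [fqlem,zhr,sqmjv] -> 8 lines: yvp uvzqw kenbc fqlem zhr sqmjv mxasc ojsvx
Hunk 2: at line 1 remove [kenbc] add [jli] -> 8 lines: yvp uvzqw jli fqlem zhr sqmjv mxasc ojsvx
Hunk 3: at line 1 remove [jli,fqlem,zhr] add [jkz] -> 6 lines: yvp uvzqw jkz sqmjv mxasc ojsvx
Final line count: 6

Answer: 6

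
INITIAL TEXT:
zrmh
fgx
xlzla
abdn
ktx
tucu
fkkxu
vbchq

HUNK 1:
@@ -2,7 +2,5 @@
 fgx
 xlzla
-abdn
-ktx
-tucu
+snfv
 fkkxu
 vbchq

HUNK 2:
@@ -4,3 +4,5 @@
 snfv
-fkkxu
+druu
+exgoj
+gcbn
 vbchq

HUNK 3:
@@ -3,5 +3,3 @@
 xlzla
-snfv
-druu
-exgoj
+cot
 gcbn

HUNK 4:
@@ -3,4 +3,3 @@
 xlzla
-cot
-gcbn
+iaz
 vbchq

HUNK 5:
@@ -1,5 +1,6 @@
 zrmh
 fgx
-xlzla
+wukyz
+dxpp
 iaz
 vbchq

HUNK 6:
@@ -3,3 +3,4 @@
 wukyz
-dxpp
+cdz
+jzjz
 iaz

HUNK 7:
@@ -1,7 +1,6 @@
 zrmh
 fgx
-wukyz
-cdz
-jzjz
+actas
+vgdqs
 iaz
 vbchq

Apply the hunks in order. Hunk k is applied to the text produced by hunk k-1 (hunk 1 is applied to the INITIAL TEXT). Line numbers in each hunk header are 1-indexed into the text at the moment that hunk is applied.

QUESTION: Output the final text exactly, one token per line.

Hunk 1: at line 2 remove [abdn,ktx,tucu] add [snfv] -> 6 lines: zrmh fgx xlzla snfv fkkxu vbchq
Hunk 2: at line 4 remove [fkkxu] add [druu,exgoj,gcbn] -> 8 lines: zrmh fgx xlzla snfv druu exgoj gcbn vbchq
Hunk 3: at line 3 remove [snfv,druu,exgoj] add [cot] -> 6 lines: zrmh fgx xlzla cot gcbn vbchq
Hunk 4: at line 3 remove [cot,gcbn] add [iaz] -> 5 lines: zrmh fgx xlzla iaz vbchq
Hunk 5: at line 1 remove [xlzla] add [wukyz,dxpp] -> 6 lines: zrmh fgx wukyz dxpp iaz vbchq
Hunk 6: at line 3 remove [dxpp] add [cdz,jzjz] -> 7 lines: zrmh fgx wukyz cdz jzjz iaz vbchq
Hunk 7: at line 1 remove [wukyz,cdz,jzjz] add [actas,vgdqs] -> 6 lines: zrmh fgx actas vgdqs iaz vbchq

Answer: zrmh
fgx
actas
vgdqs
iaz
vbchq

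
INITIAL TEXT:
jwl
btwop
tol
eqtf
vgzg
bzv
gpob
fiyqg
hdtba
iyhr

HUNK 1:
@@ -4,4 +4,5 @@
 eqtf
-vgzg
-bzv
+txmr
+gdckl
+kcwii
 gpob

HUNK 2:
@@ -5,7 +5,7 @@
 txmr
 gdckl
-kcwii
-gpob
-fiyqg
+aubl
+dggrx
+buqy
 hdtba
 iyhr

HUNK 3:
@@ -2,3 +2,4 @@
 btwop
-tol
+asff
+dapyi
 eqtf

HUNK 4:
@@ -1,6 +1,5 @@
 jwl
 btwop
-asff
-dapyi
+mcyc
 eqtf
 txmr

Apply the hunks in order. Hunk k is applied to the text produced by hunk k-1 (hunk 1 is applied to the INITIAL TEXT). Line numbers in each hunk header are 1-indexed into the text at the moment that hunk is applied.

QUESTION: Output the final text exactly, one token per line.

Hunk 1: at line 4 remove [vgzg,bzv] add [txmr,gdckl,kcwii] -> 11 lines: jwl btwop tol eqtf txmr gdckl kcwii gpob fiyqg hdtba iyhr
Hunk 2: at line 5 remove [kcwii,gpob,fiyqg] add [aubl,dggrx,buqy] -> 11 lines: jwl btwop tol eqtf txmr gdckl aubl dggrx buqy hdtba iyhr
Hunk 3: at line 2 remove [tol] add [asff,dapyi] -> 12 lines: jwl btwop asff dapyi eqtf txmr gdckl aubl dggrx buqy hdtba iyhr
Hunk 4: at line 1 remove [asff,dapyi] add [mcyc] -> 11 lines: jwl btwop mcyc eqtf txmr gdckl aubl dggrx buqy hdtba iyhr

Answer: jwl
btwop
mcyc
eqtf
txmr
gdckl
aubl
dggrx
buqy
hdtba
iyhr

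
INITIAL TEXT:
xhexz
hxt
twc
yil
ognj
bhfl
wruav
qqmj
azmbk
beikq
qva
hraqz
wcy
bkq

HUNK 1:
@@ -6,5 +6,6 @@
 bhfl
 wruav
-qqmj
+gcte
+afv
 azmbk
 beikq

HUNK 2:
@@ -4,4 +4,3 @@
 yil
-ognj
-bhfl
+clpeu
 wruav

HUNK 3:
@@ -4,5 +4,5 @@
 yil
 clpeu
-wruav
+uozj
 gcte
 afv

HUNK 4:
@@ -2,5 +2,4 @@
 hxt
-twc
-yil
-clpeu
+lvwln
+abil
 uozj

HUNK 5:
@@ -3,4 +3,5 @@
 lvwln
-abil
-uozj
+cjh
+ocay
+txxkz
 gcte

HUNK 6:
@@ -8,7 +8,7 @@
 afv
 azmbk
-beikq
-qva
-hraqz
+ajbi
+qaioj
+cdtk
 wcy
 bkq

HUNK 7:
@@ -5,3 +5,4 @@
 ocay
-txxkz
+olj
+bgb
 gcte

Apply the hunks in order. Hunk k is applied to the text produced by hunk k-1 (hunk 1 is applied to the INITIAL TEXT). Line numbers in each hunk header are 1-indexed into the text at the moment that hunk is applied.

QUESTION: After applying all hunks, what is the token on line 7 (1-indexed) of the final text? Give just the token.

Answer: bgb

Derivation:
Hunk 1: at line 6 remove [qqmj] add [gcte,afv] -> 15 lines: xhexz hxt twc yil ognj bhfl wruav gcte afv azmbk beikq qva hraqz wcy bkq
Hunk 2: at line 4 remove [ognj,bhfl] add [clpeu] -> 14 lines: xhexz hxt twc yil clpeu wruav gcte afv azmbk beikq qva hraqz wcy bkq
Hunk 3: at line 4 remove [wruav] add [uozj] -> 14 lines: xhexz hxt twc yil clpeu uozj gcte afv azmbk beikq qva hraqz wcy bkq
Hunk 4: at line 2 remove [twc,yil,clpeu] add [lvwln,abil] -> 13 lines: xhexz hxt lvwln abil uozj gcte afv azmbk beikq qva hraqz wcy bkq
Hunk 5: at line 3 remove [abil,uozj] add [cjh,ocay,txxkz] -> 14 lines: xhexz hxt lvwln cjh ocay txxkz gcte afv azmbk beikq qva hraqz wcy bkq
Hunk 6: at line 8 remove [beikq,qva,hraqz] add [ajbi,qaioj,cdtk] -> 14 lines: xhexz hxt lvwln cjh ocay txxkz gcte afv azmbk ajbi qaioj cdtk wcy bkq
Hunk 7: at line 5 remove [txxkz] add [olj,bgb] -> 15 lines: xhexz hxt lvwln cjh ocay olj bgb gcte afv azmbk ajbi qaioj cdtk wcy bkq
Final line 7: bgb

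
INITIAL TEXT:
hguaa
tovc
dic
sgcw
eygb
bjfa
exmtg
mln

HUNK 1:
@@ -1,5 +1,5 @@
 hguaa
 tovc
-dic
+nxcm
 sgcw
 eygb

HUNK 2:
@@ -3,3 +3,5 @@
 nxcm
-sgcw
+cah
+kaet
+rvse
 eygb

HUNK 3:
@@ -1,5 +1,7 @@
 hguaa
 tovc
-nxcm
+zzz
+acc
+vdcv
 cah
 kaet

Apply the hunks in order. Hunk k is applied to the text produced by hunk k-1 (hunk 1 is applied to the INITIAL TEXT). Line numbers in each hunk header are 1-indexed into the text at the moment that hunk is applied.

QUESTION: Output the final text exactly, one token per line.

Hunk 1: at line 1 remove [dic] add [nxcm] -> 8 lines: hguaa tovc nxcm sgcw eygb bjfa exmtg mln
Hunk 2: at line 3 remove [sgcw] add [cah,kaet,rvse] -> 10 lines: hguaa tovc nxcm cah kaet rvse eygb bjfa exmtg mln
Hunk 3: at line 1 remove [nxcm] add [zzz,acc,vdcv] -> 12 lines: hguaa tovc zzz acc vdcv cah kaet rvse eygb bjfa exmtg mln

Answer: hguaa
tovc
zzz
acc
vdcv
cah
kaet
rvse
eygb
bjfa
exmtg
mln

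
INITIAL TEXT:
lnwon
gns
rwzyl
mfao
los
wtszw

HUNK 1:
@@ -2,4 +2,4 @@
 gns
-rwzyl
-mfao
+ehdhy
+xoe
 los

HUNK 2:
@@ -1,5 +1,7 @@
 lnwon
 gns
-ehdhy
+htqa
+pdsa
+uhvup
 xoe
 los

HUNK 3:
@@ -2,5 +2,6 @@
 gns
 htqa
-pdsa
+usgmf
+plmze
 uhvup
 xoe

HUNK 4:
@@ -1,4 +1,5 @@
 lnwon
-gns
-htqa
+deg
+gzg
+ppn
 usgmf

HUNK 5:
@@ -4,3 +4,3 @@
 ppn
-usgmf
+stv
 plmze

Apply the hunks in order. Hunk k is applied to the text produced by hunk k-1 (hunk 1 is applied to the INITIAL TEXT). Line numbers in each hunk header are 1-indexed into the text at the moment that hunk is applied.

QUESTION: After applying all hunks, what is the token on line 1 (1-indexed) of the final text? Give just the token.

Answer: lnwon

Derivation:
Hunk 1: at line 2 remove [rwzyl,mfao] add [ehdhy,xoe] -> 6 lines: lnwon gns ehdhy xoe los wtszw
Hunk 2: at line 1 remove [ehdhy] add [htqa,pdsa,uhvup] -> 8 lines: lnwon gns htqa pdsa uhvup xoe los wtszw
Hunk 3: at line 2 remove [pdsa] add [usgmf,plmze] -> 9 lines: lnwon gns htqa usgmf plmze uhvup xoe los wtszw
Hunk 4: at line 1 remove [gns,htqa] add [deg,gzg,ppn] -> 10 lines: lnwon deg gzg ppn usgmf plmze uhvup xoe los wtszw
Hunk 5: at line 4 remove [usgmf] add [stv] -> 10 lines: lnwon deg gzg ppn stv plmze uhvup xoe los wtszw
Final line 1: lnwon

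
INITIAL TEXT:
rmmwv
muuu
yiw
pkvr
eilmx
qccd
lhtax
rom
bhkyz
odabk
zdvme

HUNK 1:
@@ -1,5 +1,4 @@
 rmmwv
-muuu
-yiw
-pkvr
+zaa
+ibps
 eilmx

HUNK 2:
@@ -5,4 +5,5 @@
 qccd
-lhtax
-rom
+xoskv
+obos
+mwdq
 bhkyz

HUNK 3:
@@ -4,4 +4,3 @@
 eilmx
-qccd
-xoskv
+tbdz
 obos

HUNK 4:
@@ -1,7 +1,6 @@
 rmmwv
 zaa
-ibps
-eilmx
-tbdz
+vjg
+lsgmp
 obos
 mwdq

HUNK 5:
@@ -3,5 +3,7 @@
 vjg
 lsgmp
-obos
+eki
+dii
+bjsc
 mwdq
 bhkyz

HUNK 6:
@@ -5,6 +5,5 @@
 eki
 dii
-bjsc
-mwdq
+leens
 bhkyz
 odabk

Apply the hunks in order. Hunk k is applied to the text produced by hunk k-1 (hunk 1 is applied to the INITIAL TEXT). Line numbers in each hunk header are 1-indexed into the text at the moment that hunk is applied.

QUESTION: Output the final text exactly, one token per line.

Hunk 1: at line 1 remove [muuu,yiw,pkvr] add [zaa,ibps] -> 10 lines: rmmwv zaa ibps eilmx qccd lhtax rom bhkyz odabk zdvme
Hunk 2: at line 5 remove [lhtax,rom] add [xoskv,obos,mwdq] -> 11 lines: rmmwv zaa ibps eilmx qccd xoskv obos mwdq bhkyz odabk zdvme
Hunk 3: at line 4 remove [qccd,xoskv] add [tbdz] -> 10 lines: rmmwv zaa ibps eilmx tbdz obos mwdq bhkyz odabk zdvme
Hunk 4: at line 1 remove [ibps,eilmx,tbdz] add [vjg,lsgmp] -> 9 lines: rmmwv zaa vjg lsgmp obos mwdq bhkyz odabk zdvme
Hunk 5: at line 3 remove [obos] add [eki,dii,bjsc] -> 11 lines: rmmwv zaa vjg lsgmp eki dii bjsc mwdq bhkyz odabk zdvme
Hunk 6: at line 5 remove [bjsc,mwdq] add [leens] -> 10 lines: rmmwv zaa vjg lsgmp eki dii leens bhkyz odabk zdvme

Answer: rmmwv
zaa
vjg
lsgmp
eki
dii
leens
bhkyz
odabk
zdvme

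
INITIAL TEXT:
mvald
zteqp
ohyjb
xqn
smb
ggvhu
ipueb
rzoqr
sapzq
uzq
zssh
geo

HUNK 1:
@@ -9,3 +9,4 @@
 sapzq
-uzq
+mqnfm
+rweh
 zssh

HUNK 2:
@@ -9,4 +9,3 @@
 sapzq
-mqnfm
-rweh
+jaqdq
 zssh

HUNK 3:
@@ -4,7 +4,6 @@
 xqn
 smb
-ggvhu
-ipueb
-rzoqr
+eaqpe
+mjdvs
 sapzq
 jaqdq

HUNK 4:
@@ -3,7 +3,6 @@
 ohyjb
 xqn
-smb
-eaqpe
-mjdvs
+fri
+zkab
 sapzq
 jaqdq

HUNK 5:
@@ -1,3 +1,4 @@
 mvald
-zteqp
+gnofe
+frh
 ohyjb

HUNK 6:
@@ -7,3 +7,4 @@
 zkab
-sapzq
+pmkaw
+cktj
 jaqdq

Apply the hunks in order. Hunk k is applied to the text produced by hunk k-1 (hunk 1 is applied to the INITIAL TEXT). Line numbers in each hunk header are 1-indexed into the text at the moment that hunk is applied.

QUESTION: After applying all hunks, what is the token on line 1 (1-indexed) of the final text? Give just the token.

Answer: mvald

Derivation:
Hunk 1: at line 9 remove [uzq] add [mqnfm,rweh] -> 13 lines: mvald zteqp ohyjb xqn smb ggvhu ipueb rzoqr sapzq mqnfm rweh zssh geo
Hunk 2: at line 9 remove [mqnfm,rweh] add [jaqdq] -> 12 lines: mvald zteqp ohyjb xqn smb ggvhu ipueb rzoqr sapzq jaqdq zssh geo
Hunk 3: at line 4 remove [ggvhu,ipueb,rzoqr] add [eaqpe,mjdvs] -> 11 lines: mvald zteqp ohyjb xqn smb eaqpe mjdvs sapzq jaqdq zssh geo
Hunk 4: at line 3 remove [smb,eaqpe,mjdvs] add [fri,zkab] -> 10 lines: mvald zteqp ohyjb xqn fri zkab sapzq jaqdq zssh geo
Hunk 5: at line 1 remove [zteqp] add [gnofe,frh] -> 11 lines: mvald gnofe frh ohyjb xqn fri zkab sapzq jaqdq zssh geo
Hunk 6: at line 7 remove [sapzq] add [pmkaw,cktj] -> 12 lines: mvald gnofe frh ohyjb xqn fri zkab pmkaw cktj jaqdq zssh geo
Final line 1: mvald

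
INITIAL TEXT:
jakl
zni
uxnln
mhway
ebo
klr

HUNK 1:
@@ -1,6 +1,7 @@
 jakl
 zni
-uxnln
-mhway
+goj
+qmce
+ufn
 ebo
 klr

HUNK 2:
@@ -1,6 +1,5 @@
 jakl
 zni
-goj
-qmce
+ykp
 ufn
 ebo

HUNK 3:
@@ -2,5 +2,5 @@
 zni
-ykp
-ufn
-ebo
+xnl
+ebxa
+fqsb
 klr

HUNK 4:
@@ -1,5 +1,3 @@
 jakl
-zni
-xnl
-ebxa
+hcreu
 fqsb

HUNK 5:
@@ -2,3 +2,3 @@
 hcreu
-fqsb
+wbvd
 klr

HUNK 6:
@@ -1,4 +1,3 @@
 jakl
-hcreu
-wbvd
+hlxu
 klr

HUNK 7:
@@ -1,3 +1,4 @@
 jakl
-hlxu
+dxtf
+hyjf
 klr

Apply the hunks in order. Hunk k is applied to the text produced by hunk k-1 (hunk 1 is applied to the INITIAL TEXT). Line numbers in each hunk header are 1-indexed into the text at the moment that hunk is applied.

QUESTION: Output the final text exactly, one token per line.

Answer: jakl
dxtf
hyjf
klr

Derivation:
Hunk 1: at line 1 remove [uxnln,mhway] add [goj,qmce,ufn] -> 7 lines: jakl zni goj qmce ufn ebo klr
Hunk 2: at line 1 remove [goj,qmce] add [ykp] -> 6 lines: jakl zni ykp ufn ebo klr
Hunk 3: at line 2 remove [ykp,ufn,ebo] add [xnl,ebxa,fqsb] -> 6 lines: jakl zni xnl ebxa fqsb klr
Hunk 4: at line 1 remove [zni,xnl,ebxa] add [hcreu] -> 4 lines: jakl hcreu fqsb klr
Hunk 5: at line 2 remove [fqsb] add [wbvd] -> 4 lines: jakl hcreu wbvd klr
Hunk 6: at line 1 remove [hcreu,wbvd] add [hlxu] -> 3 lines: jakl hlxu klr
Hunk 7: at line 1 remove [hlxu] add [dxtf,hyjf] -> 4 lines: jakl dxtf hyjf klr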